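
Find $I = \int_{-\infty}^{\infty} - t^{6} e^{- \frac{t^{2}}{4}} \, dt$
$- 240 \sqrt{\pi}$

Consider the simpler parametrised integral
$$J(a) = \int_{-\infty}^{\infty} - e^{- a t^{2}} \, dt = - \frac{\sqrt{\pi}}{\sqrt{a}}.$$

Differentiating under the integral sign brings down a factor of $(-t^2)$:
$$\frac{dJ}{da} = \int_{-\infty}^{\infty} t^{2} e^{- a t^{2}} \, dt = \frac{\sqrt{\pi}}{2 a^{\frac{3}{2}}}.$$

Repeating $3$ times in total — each differentiation brings down another $(-t^2)$ — gives
$$\frac{d^{3}J}{da^{3}} = \int_{-\infty}^{\infty} t^{6} e^{- a t^{2}} \, dt = \frac{15 \sqrt{\pi}}{8 a^{\frac{7}{2}}},$$
and the integrand here is $(-1)^{3}$ times the target integrand, so $I = (-1)^{3}\,\frac{d^{3}J}{da^{3}} = - \frac{15 \sqrt{\pi}}{8 a^{\frac{7}{2}}}$.

Setting $a = \frac{1}{4}$:
$$I = - 240 \sqrt{\pi}.$$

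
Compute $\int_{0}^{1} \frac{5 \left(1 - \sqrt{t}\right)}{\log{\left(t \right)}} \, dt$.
$- \log{\left(\frac{243}{32} \right)}$

Replace the exponent $\frac{1}{2}$ by a parameter $a$: let $I(a) = \int_{0}^{1} \frac{5 \left(1 - t^{a}\right)}{\log{\left(t \right)}} \, dt$.

Since $\dfrac{\partial}{\partial a}\,t^{a} = t^{a} \ln t$, the $\ln t$ in the denominator cancels and
$$\frac{dI}{da} = \int_{0}^{1} -5 t^{a} \, dt = -5 \left[\frac{t^{a+1}}{a+1}\right]_0^1 = - \frac{5}{a + 1}.$$

Integrating with respect to $a$ gives $I(a) = - 5 \log{\left(a + 1 \right)} + C$.

At $a = 0$ the integrand is identically $0$, so $I(0) = 0$. The closed form gives $0$, hence $C = 0$.

Setting $a = \frac{1}{2}$:
$$I = - \log{\left(\frac{243}{32} \right)}.$$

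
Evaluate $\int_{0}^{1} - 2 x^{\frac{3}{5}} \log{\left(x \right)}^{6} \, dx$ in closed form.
$- \frac{3515625}{65536}$

Start from the elementary integral
$$J(a) = \int_{0}^{1} - 2 x^{a} \, dx = - \frac{2}{a + 1}.$$

Differentiating under the integral sign brings down a factor of $\ln x$:
$$\frac{dJ}{da} = \int_{0}^{1} - 2 x^{a} \log{\left(x \right)} \, dx = \frac{2}{\left(a + 1\right)^{2}}.$$

Repeating $6$ times in total — each differentiation brings down another $\ln x$ — gives
$$\frac{d^{6}J}{da^{6}} = \int_{0}^{1} - 2 x^{a} \log{\left(x \right)}^{6} \, dx = - \frac{1440}{\left(a + 1\right)^{7}},$$
and the integrand here is exactly the target integrand, so $I = - \frac{1440}{\left(a + 1\right)^{7}}$.

Setting $a = \frac{3}{5}$:
$$I = - \frac{3515625}{65536}.$$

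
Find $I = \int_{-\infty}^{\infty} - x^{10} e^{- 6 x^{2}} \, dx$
$- \frac{35 \sqrt{6} \sqrt{\pi}}{55296}$

Begin with the known integral
$$J(a) = \int_{-\infty}^{\infty} - e^{- a x^{2}} \, dx = - \frac{\sqrt{\pi}}{\sqrt{a}}.$$

Differentiating under the integral sign brings down a factor of $(-x^2)$:
$$\frac{dJ}{da} = \int_{-\infty}^{\infty} x^{2} e^{- a x^{2}} \, dx = \frac{\sqrt{\pi}}{2 a^{\frac{3}{2}}}.$$

Repeating $5$ times in total — each differentiation brings down another $(-x^2)$ — gives
$$\frac{d^{5}J}{da^{5}} = \int_{-\infty}^{\infty} x^{10} e^{- a x^{2}} \, dx = \frac{945 \sqrt{\pi}}{32 a^{\frac{11}{2}}},$$
and the integrand here is $(-1)^{5}$ times the target integrand, so $I = (-1)^{5}\,\frac{d^{5}J}{da^{5}} = - \frac{945 \sqrt{\pi}}{32 a^{\frac{11}{2}}}$.

Setting $a = 6$:
$$I = - \frac{35 \sqrt{6} \sqrt{\pi}}{55296}.$$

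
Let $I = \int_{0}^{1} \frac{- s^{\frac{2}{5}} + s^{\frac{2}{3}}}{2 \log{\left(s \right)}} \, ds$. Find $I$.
$- \frac{\log{\left(21 \right)}}{2} + \log{\left(5 \right)}$

Introduce a parameter $a$ in the exponent: let $I(a) = \int_{0}^{1} \frac{- s^{\frac{2}{5}} + s^{a}}{2 \log{\left(s \right)}} \, ds$.

Since $\dfrac{\partial}{\partial a}\,s^{a} = s^{a} \ln s$, the $\ln s$ in the denominator cancels and
$$\frac{dI}{da} = \int_{0}^{1} \frac{1}{2} s^{a} \, ds = \frac{1}{2} \left[\frac{s^{a+1}}{a+1}\right]_0^1 = \frac{1}{2 \left(a + 1\right)}.$$

Integrating with respect to $a$ gives $I(a) = \log{\left(\frac{\sqrt{35} \sqrt{a + 1}}{7} \right)} + C$.

At $a = \frac{2}{5}$ the integrand is identically $0$, so $I(\frac{2}{5}) = 0$. The closed form gives $0$, hence $C = 0$.

Setting $a = \frac{2}{3}$:
$$I = - \frac{\log{\left(21 \right)}}{2} + \log{\left(5 \right)}.$$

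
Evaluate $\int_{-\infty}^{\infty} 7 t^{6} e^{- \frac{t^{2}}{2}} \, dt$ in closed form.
$105 \sqrt{2} \sqrt{\pi}$

Consider the simpler parametrised integral
$$J(a) = \int_{-\infty}^{\infty} 7 e^{- a t^{2}} \, dt = \frac{7 \sqrt{\pi}}{\sqrt{a}}.$$

Differentiating under the integral sign brings down a factor of $(-t^2)$:
$$\frac{dJ}{da} = \int_{-\infty}^{\infty} - 7 t^{2} e^{- a t^{2}} \, dt = - \frac{7 \sqrt{\pi}}{2 a^{\frac{3}{2}}}.$$

Repeating $3$ times in total — each differentiation brings down another $(-t^2)$ — gives
$$\frac{d^{3}J}{da^{3}} = \int_{-\infty}^{\infty} - 7 t^{6} e^{- a t^{2}} \, dt = - \frac{105 \sqrt{\pi}}{8 a^{\frac{7}{2}}},$$
and the integrand here is $(-1)^{3}$ times the target integrand, so $I = (-1)^{3}\,\frac{d^{3}J}{da^{3}} = \frac{105 \sqrt{\pi}}{8 a^{\frac{7}{2}}}$.

Setting $a = \frac{1}{2}$:
$$I = 105 \sqrt{2} \sqrt{\pi}.$$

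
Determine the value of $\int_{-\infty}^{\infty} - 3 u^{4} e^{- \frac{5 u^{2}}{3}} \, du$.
$- \frac{81 \sqrt{15} \sqrt{\pi}}{500}$

Start from the elementary integral
$$J(a) = \int_{-\infty}^{\infty} - 3 e^{- a u^{2}} \, du = - \frac{3 \sqrt{\pi}}{\sqrt{a}}.$$

Differentiating under the integral sign brings down a factor of $(-u^2)$:
$$\frac{dJ}{da} = \int_{-\infty}^{\infty} 3 u^{2} e^{- a u^{2}} \, du = \frac{3 \sqrt{\pi}}{2 a^{\frac{3}{2}}}.$$

Repeating twice in total — each differentiation brings down another $(-u^2)$ — gives
$$\frac{d^{2}J}{da^{2}} = \int_{-\infty}^{\infty} - 3 u^{4} e^{- a u^{2}} \, du = - \frac{9 \sqrt{\pi}}{4 a^{\frac{5}{2}}},$$
and the integrand here is exactly the target integrand, so $I = - \frac{9 \sqrt{\pi}}{4 a^{\frac{5}{2}}}$.

Setting $a = \frac{5}{3}$:
$$I = - \frac{81 \sqrt{15} \sqrt{\pi}}{500}.$$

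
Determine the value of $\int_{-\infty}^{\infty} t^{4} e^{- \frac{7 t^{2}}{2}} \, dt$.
$\frac{3 \sqrt{14} \sqrt{\pi}}{343}$

Begin with the known integral
$$J(a) = \int_{-\infty}^{\infty} e^{- a t^{2}} \, dt = \frac{\sqrt{\pi}}{\sqrt{a}}.$$

Differentiating under the integral sign brings down a factor of $(-t^2)$:
$$\frac{dJ}{da} = \int_{-\infty}^{\infty} - t^{2} e^{- a t^{2}} \, dt = - \frac{\sqrt{\pi}}{2 a^{\frac{3}{2}}}.$$

Repeating twice in total — each differentiation brings down another $(-t^2)$ — gives
$$\frac{d^{2}J}{da^{2}} = \int_{-\infty}^{\infty} t^{4} e^{- a t^{2}} \, dt = \frac{3 \sqrt{\pi}}{4 a^{\frac{5}{2}}},$$
and the integrand here is exactly the target integrand, so $I = \frac{3 \sqrt{\pi}}{4 a^{\frac{5}{2}}}$.

Setting $a = \frac{7}{2}$:
$$I = \frac{3 \sqrt{14} \sqrt{\pi}}{343}.$$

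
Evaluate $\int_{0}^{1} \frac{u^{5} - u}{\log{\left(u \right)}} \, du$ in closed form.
$\log{\left(3 \right)}$

Replace the exponent $1$ by a parameter $a$: let $I(a) = \int_{0}^{1} \frac{u^{5} - u^{a}}{\log{\left(u \right)}} \, du$.

Since $\dfrac{\partial}{\partial a}\,u^{a} = u^{a} \ln u$, the $\ln u$ in the denominator cancels and
$$\frac{dI}{da} = \int_{0}^{1} -1 u^{a} \, du = -1 \left[\frac{u^{a+1}}{a+1}\right]_0^1 = - \frac{1}{a + 1}.$$

Integrating with respect to $a$ gives $I(a) = \log{\left(\frac{6}{a + 1} \right)} + C$.

At $a = 5$ the integrand is identically $0$, so $I(5) = 0$. The closed form gives $0$, hence $C = 0$.

Setting $a = 1$:
$$I = \log{\left(3 \right)}.$$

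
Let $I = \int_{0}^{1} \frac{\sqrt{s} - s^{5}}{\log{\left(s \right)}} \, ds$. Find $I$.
$- \log{\left(4 \right)}$

Consider the one-parameter family: let $I(a) = \int_{0}^{1} \frac{\sqrt{s} - s^{a}}{\log{\left(s \right)}} \, ds$.

Since $\dfrac{\partial}{\partial a}\,s^{a} = s^{a} \ln s$, the $\ln s$ in the denominator cancels and
$$\frac{dI}{da} = \int_{0}^{1} -1 s^{a} \, ds = -1 \left[\frac{s^{a+1}}{a+1}\right]_0^1 = - \frac{1}{a + 1}.$$

Integrating with respect to $a$ gives $I(a) = - \log{\left(\frac{2 a}{3} + \frac{2}{3} \right)} + C$.

At $a = \frac{1}{2}$ the integrand is identically $0$, so $I(\frac{1}{2}) = 0$. The closed form gives $0$, hence $C = 0$.

Setting $a = 5$:
$$I = - \log{\left(4 \right)}.$$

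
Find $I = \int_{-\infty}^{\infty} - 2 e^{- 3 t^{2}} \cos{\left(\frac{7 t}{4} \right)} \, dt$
$- \frac{2 \sqrt{3} \sqrt{\pi}}{3 e^{\frac{49}{192}}}$

Define $I(b) = \int_{-\infty}^{\infty} - 2 e^{- 3 t^{2}} \cos{\left(b t \right)} \, dt$.

Differentiating under the integral sign,
$$I'(b) = \int_{-\infty}^{\infty} 2 t e^{- 3 t^{2}} \sin{\left(b t \right)} \, dt.$$

Integrate $\int_{-\infty}^{\infty} t \sin(b t)\, e^{- 3 t^{2}}\, dt$ by parts with $u = \sin(b t)$ and $dv = t\, e^{- 3 t^{2}}\, dt$, giving $v = - \frac{e^{- 3 t^{2}}}{6}$. The boundary term vanishes and
$$\int_{-\infty}^{\infty} t \sin(b t)\, e^{- 3 t^{2}}\, dt = \frac{b}{6} \int_{-\infty}^{\infty} \cos(b t)\, e^{- 3 t^{2}}\, dt,$$
so $I'(b) = - \frac{b}{6}\, I(b)$.

This is a separable first-order ODE; solving with the initial condition $I(0) = \int_{-\infty}^{\infty} - 2 e^{- 3 t^{2}}\,dt = - \frac{2 \sqrt{3} \sqrt{\pi}}{3}$ gives
$$I(b) = - \frac{2 \sqrt{3} \sqrt{\pi} e^{- \frac{b^{2}}{12}}}{3}.$$

Setting $b = \frac{7}{4}$:
$$I = - \frac{2 \sqrt{3} \sqrt{\pi}}{3 e^{\frac{49}{192}}}.$$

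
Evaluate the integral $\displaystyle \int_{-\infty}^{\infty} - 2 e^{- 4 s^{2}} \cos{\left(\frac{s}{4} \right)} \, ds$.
$- \frac{\sqrt{\pi}}{e^{\frac{1}{256}}}$

Define $I(b) = \int_{-\infty}^{\infty} - 2 e^{- 4 s^{2}} \cos{\left(b s \right)} \, ds$.

Differentiating under the integral sign,
$$I'(b) = \int_{-\infty}^{\infty} 2 s e^{- 4 s^{2}} \sin{\left(b s \right)} \, ds.$$

Integrate $\int_{-\infty}^{\infty} s \sin(b s)\, e^{- 4 s^{2}}\, ds$ by parts with $u = \sin(b s)$ and $dv = s\, e^{- 4 s^{2}}\, ds$, giving $v = - \frac{e^{- 4 s^{2}}}{8}$. The boundary term vanishes and
$$\int_{-\infty}^{\infty} s \sin(b s)\, e^{- 4 s^{2}}\, ds = \frac{b}{8} \int_{-\infty}^{\infty} \cos(b s)\, e^{- 4 s^{2}}\, ds,$$
so $I'(b) = - \frac{b}{8}\, I(b)$.

This is a separable first-order ODE; solving with the initial condition $I(0) = \int_{-\infty}^{\infty} - 2 e^{- 4 s^{2}}\,ds = - \sqrt{\pi}$ gives
$$I(b) = - \sqrt{\pi} e^{- \frac{b^{2}}{16}}.$$

Setting $b = \frac{1}{4}$:
$$I = - \frac{\sqrt{\pi}}{e^{\frac{1}{256}}}.$$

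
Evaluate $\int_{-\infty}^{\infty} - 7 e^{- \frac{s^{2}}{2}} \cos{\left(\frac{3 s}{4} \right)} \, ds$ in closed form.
$- \frac{7 \sqrt{2} \sqrt{\pi}}{e^{\frac{9}{32}}}$

Treat the cosine frequency as a parameter and define $I(b) = \int_{-\infty}^{\infty} - 7 e^{- \frac{s^{2}}{2}} \cos{\left(b s \right)} \, ds$.

Differentiating under the integral sign,
$$I'(b) = \int_{-\infty}^{\infty} 7 s e^{- \frac{s^{2}}{2}} \sin{\left(b s \right)} \, ds.$$

Integrate $\int_{-\infty}^{\infty} s \sin(b s)\, e^{- \frac{s^{2}}{2}}\, ds$ by parts with $u = \sin(b s)$ and $dv = s\, e^{- \frac{s^{2}}{2}}\, ds$, giving $v = - e^{- \frac{s^{2}}{2}}$. The boundary term vanishes and
$$\int_{-\infty}^{\infty} s \sin(b s)\, e^{- \frac{s^{2}}{2}}\, ds = b \int_{-\infty}^{\infty} \cos(b s)\, e^{- \frac{s^{2}}{2}}\, ds,$$
so $I'(b) = - b\, I(b)$.

This is a separable first-order ODE; solving with the initial condition $I(0) = \int_{-\infty}^{\infty} - 7 e^{- \frac{s^{2}}{2}}\,ds = - 7 \sqrt{2} \sqrt{\pi}$ gives
$$I(b) = - 7 \sqrt{2} \sqrt{\pi} e^{- \frac{b^{2}}{2}}.$$

Setting $b = \frac{3}{4}$:
$$I = - \frac{7 \sqrt{2} \sqrt{\pi}}{e^{\frac{9}{32}}}.$$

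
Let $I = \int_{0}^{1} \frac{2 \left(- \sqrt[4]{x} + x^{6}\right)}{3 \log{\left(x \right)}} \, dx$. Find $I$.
$\log{\left(\frac{2 \sqrt[3]{10} \cdot 7^{\frac{2}{3}}}{5} \right)}$

Introduce a parameter $a$ in the exponent: let $I(a) = \int_{0}^{1} \frac{2 \left(- \sqrt[4]{x} + x^{a}\right)}{3 \log{\left(x \right)}} \, dx$.

Since $\dfrac{\partial}{\partial a}\,x^{a} = x^{a} \ln x$, the $\ln x$ in the denominator cancels and
$$\frac{dI}{da} = \int_{0}^{1} \frac{2}{3} x^{a} \, dx = \frac{2}{3} \left[\frac{x^{a+1}}{a+1}\right]_0^1 = \frac{2}{3 \left(a + 1\right)}.$$

Integrating with respect to $a$ gives $I(a) = \log{\left(\frac{2 \sqrt[3]{10} \left(a + 1\right)^{\frac{2}{3}}}{5} \right)} + C$.

At $a = \frac{1}{4}$ the integrand is identically $0$, so $I(\frac{1}{4}) = 0$. The closed form gives $0$, hence $C = 0$.

Setting $a = 6$:
$$I = \log{\left(\frac{2 \sqrt[3]{10} \cdot 7^{\frac{2}{3}}}{5} \right)}.$$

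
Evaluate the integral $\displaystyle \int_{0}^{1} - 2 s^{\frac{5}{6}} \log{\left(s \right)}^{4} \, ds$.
$- \frac{373248}{161051}$

Begin with the known integral
$$J(a) = \int_{0}^{1} - 2 s^{a} \, ds = - \frac{2}{a + 1}.$$

Differentiating under the integral sign brings down a factor of $\ln s$:
$$\frac{dJ}{da} = \int_{0}^{1} - 2 s^{a} \log{\left(s \right)} \, ds = \frac{2}{\left(a + 1\right)^{2}}.$$

Repeating $4$ times in total — each differentiation brings down another $\ln s$ — gives
$$\frac{d^{4}J}{da^{4}} = \int_{0}^{1} - 2 s^{a} \log{\left(s \right)}^{4} \, ds = - \frac{48}{\left(a + 1\right)^{5}},$$
and the integrand here is exactly the target integrand, so $I = - \frac{48}{\left(a + 1\right)^{5}}$.

Setting $a = \frac{5}{6}$:
$$I = - \frac{373248}{161051}.$$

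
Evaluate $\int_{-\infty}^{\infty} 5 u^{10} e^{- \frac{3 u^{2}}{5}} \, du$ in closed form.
$\frac{546875 \sqrt{15} \sqrt{\pi}}{864}$

Start from the elementary integral
$$J(a) = \int_{-\infty}^{\infty} 5 e^{- a u^{2}} \, du = \frac{5 \sqrt{\pi}}{\sqrt{a}}.$$

Differentiating under the integral sign brings down a factor of $(-u^2)$:
$$\frac{dJ}{da} = \int_{-\infty}^{\infty} - 5 u^{2} e^{- a u^{2}} \, du = - \frac{5 \sqrt{\pi}}{2 a^{\frac{3}{2}}}.$$

Repeating $5$ times in total — each differentiation brings down another $(-u^2)$ — gives
$$\frac{d^{5}J}{da^{5}} = \int_{-\infty}^{\infty} - 5 u^{10} e^{- a u^{2}} \, du = - \frac{4725 \sqrt{\pi}}{32 a^{\frac{11}{2}}},$$
and the integrand here is $(-1)^{5}$ times the target integrand, so $I = (-1)^{5}\,\frac{d^{5}J}{da^{5}} = \frac{4725 \sqrt{\pi}}{32 a^{\frac{11}{2}}}$.

Setting $a = \frac{3}{5}$:
$$I = \frac{546875 \sqrt{15} \sqrt{\pi}}{864}.$$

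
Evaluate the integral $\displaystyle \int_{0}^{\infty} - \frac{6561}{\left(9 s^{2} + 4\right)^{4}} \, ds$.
$- \frac{10935 \pi}{4096}$

Begin with the known result
$$J(a) = \int_{0}^{\infty} - \frac{1}{a^{2} + s^{2}} \, ds = - \frac{\pi}{2 a}.$$

Differentiating under the integral sign with respect to $a$,
$$\frac{dJ}{da} = \int_{0}^{\infty} \frac{2 a}{\left(a^{2} + s^{2}\right)^{2}} \, ds = \frac{\pi}{2 a^{2}},$$
so $\int_{0}^{\infty} - \frac{1}{\left(a^{2} + s^{2}\right)^{2}} \, ds = - \frac{\pi}{4 a^{3}}$.

Repeating — each differentiation of $1/(s^2+a^2)^j$ produces $-2ja/(s^2+a^2)^{j+1}$ — and dividing through by $-2ja$ at each step yields, after $3$ differentiations in total,
$$\int_{0}^{\infty} - \frac{1}{\left(a^{2} + s^{2}\right)^{4}} \, ds = - \frac{5 \pi}{32 a^{7}}.$$

Setting $a = \frac{2}{3}$:
$$I = - \frac{10935 \pi}{4096}.$$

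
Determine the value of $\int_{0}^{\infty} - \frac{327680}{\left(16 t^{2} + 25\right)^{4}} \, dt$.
$- \frac{512 \pi}{3125}$

Start from the standard arctangent integral
$$J(a) = \int_{0}^{\infty} - \frac{5}{a^{2} + t^{2}} \, dt = - \frac{5 \pi}{2 a}.$$

Differentiating under the integral sign with respect to $a$,
$$\frac{dJ}{da} = \int_{0}^{\infty} \frac{10 a}{\left(a^{2} + t^{2}\right)^{2}} \, dt = \frac{5 \pi}{2 a^{2}},$$
so $\int_{0}^{\infty} - \frac{5}{\left(a^{2} + t^{2}\right)^{2}} \, dt = - \frac{5 \pi}{4 a^{3}}$.

Repeating — each differentiation of $1/(t^2+a^2)^j$ produces $-2ja/(t^2+a^2)^{j+1}$ — and dividing through by $-2ja$ at each step yields, after $3$ differentiations in total,
$$\int_{0}^{\infty} - \frac{5}{\left(a^{2} + t^{2}\right)^{4}} \, dt = - \frac{25 \pi}{32 a^{7}}.$$

Setting $a = \frac{5}{4}$:
$$I = - \frac{512 \pi}{3125}.$$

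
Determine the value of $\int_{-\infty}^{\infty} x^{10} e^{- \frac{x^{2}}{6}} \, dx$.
$229635 \sqrt{6} \sqrt{\pi}$

Begin with the known integral
$$J(a) = \int_{-\infty}^{\infty} e^{- a x^{2}} \, dx = \frac{\sqrt{\pi}}{\sqrt{a}}.$$

Differentiating under the integral sign brings down a factor of $(-x^2)$:
$$\frac{dJ}{da} = \int_{-\infty}^{\infty} - x^{2} e^{- a x^{2}} \, dx = - \frac{\sqrt{\pi}}{2 a^{\frac{3}{2}}}.$$

Repeating $5$ times in total — each differentiation brings down another $(-x^2)$ — gives
$$\frac{d^{5}J}{da^{5}} = \int_{-\infty}^{\infty} - x^{10} e^{- a x^{2}} \, dx = - \frac{945 \sqrt{\pi}}{32 a^{\frac{11}{2}}},$$
and the integrand here is $(-1)^{5}$ times the target integrand, so $I = (-1)^{5}\,\frac{d^{5}J}{da^{5}} = \frac{945 \sqrt{\pi}}{32 a^{\frac{11}{2}}}$.

Setting $a = \frac{1}{6}$:
$$I = 229635 \sqrt{6} \sqrt{\pi}.$$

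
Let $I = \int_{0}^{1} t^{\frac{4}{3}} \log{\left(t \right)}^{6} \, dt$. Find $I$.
$\frac{1574640}{823543}$

Begin with the known integral
$$J(a) = \int_{0}^{1} t^{a} \, dt = \frac{1}{a + 1}.$$

Differentiating under the integral sign brings down a factor of $\ln t$:
$$\frac{dJ}{da} = \int_{0}^{1} t^{a} \log{\left(t \right)} \, dt = - \frac{1}{\left(a + 1\right)^{2}}.$$

Repeating $6$ times in total — each differentiation brings down another $\ln t$ — gives
$$\frac{d^{6}J}{da^{6}} = \int_{0}^{1} t^{a} \log{\left(t \right)}^{6} \, dt = \frac{720}{\left(a + 1\right)^{7}},$$
and the integrand here is exactly the target integrand, so $I = \frac{720}{\left(a + 1\right)^{7}}$.

Setting $a = \frac{4}{3}$:
$$I = \frac{1574640}{823543}.$$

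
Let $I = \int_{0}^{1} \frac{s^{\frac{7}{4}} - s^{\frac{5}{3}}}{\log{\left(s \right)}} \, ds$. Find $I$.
$- \log{\left(\frac{32}{33} \right)}$

Replace the exponent $\frac{5}{3}$ by a parameter $a$: let $I(a) = \int_{0}^{1} \frac{s^{\frac{7}{4}} - s^{a}}{\log{\left(s \right)}} \, ds$.

Since $\dfrac{\partial}{\partial a}\,s^{a} = s^{a} \ln s$, the $\ln s$ in the denominator cancels and
$$\frac{dI}{da} = \int_{0}^{1} -1 s^{a} \, ds = -1 \left[\frac{s^{a+1}}{a+1}\right]_0^1 = - \frac{1}{a + 1}.$$

Integrating with respect to $a$ gives $I(a) = - \log{\left(\frac{4 a}{11} + \frac{4}{11} \right)} + C$.

At $a = \frac{7}{4}$ the integrand is identically $0$, so $I(\frac{7}{4}) = 0$. The closed form gives $0$, hence $C = 0$.

Setting $a = \frac{5}{3}$:
$$I = - \log{\left(\frac{32}{33} \right)}.$$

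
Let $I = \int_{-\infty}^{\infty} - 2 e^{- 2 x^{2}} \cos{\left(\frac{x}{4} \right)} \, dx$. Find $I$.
$- \frac{\sqrt{2} \sqrt{\pi}}{e^{\frac{1}{128}}}$

Define $I(b) = \int_{-\infty}^{\infty} - 2 e^{- 2 x^{2}} \cos{\left(b x \right)} \, dx$.

Differentiating under the integral sign,
$$I'(b) = \int_{-\infty}^{\infty} 2 x e^{- 2 x^{2}} \sin{\left(b x \right)} \, dx.$$

Integrate $\int_{-\infty}^{\infty} x \sin(b x)\, e^{- 2 x^{2}}\, dx$ by parts with $u = \sin(b x)$ and $dv = x\, e^{- 2 x^{2}}\, dx$, giving $v = - \frac{e^{- 2 x^{2}}}{4}$. The boundary term vanishes and
$$\int_{-\infty}^{\infty} x \sin(b x)\, e^{- 2 x^{2}}\, dx = \frac{b}{4} \int_{-\infty}^{\infty} \cos(b x)\, e^{- 2 x^{2}}\, dx,$$
so $I'(b) = - \frac{b}{4}\, I(b)$.

This is a separable first-order ODE; solving with the initial condition $I(0) = \int_{-\infty}^{\infty} - 2 e^{- 2 x^{2}}\,dx = - \sqrt{2} \sqrt{\pi}$ gives
$$I(b) = - \sqrt{2} \sqrt{\pi} e^{- \frac{b^{2}}{8}}.$$

Setting $b = \frac{1}{4}$:
$$I = - \frac{\sqrt{2} \sqrt{\pi}}{e^{\frac{1}{128}}}.$$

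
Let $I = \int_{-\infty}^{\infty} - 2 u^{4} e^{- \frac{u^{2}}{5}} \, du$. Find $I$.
$- \frac{75 \sqrt{5} \sqrt{\pi}}{2}$

Begin with the known integral
$$J(a) = \int_{-\infty}^{\infty} - 2 e^{- a u^{2}} \, du = - \frac{2 \sqrt{\pi}}{\sqrt{a}}.$$

Differentiating under the integral sign brings down a factor of $(-u^2)$:
$$\frac{dJ}{da} = \int_{-\infty}^{\infty} 2 u^{2} e^{- a u^{2}} \, du = \frac{\sqrt{\pi}}{a^{\frac{3}{2}}}.$$

Repeating twice in total — each differentiation brings down another $(-u^2)$ — gives
$$\frac{d^{2}J}{da^{2}} = \int_{-\infty}^{\infty} - 2 u^{4} e^{- a u^{2}} \, du = - \frac{3 \sqrt{\pi}}{2 a^{\frac{5}{2}}},$$
and the integrand here is exactly the target integrand, so $I = - \frac{3 \sqrt{\pi}}{2 a^{\frac{5}{2}}}$.

Setting $a = \frac{1}{5}$:
$$I = - \frac{75 \sqrt{5} \sqrt{\pi}}{2}.$$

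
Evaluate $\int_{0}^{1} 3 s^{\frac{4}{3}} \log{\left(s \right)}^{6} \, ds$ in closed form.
$\frac{4723920}{823543}$

Begin with the known integral
$$J(a) = \int_{0}^{1} 3 s^{a} \, ds = \frac{3}{a + 1}.$$

Differentiating under the integral sign brings down a factor of $\ln s$:
$$\frac{dJ}{da} = \int_{0}^{1} 3 s^{a} \log{\left(s \right)} \, ds = - \frac{3}{\left(a + 1\right)^{2}}.$$

Repeating $6$ times in total — each differentiation brings down another $\ln s$ — gives
$$\frac{d^{6}J}{da^{6}} = \int_{0}^{1} 3 s^{a} \log{\left(s \right)}^{6} \, ds = \frac{2160}{\left(a + 1\right)^{7}},$$
and the integrand here is exactly the target integrand, so $I = \frac{2160}{\left(a + 1\right)^{7}}$.

Setting $a = \frac{4}{3}$:
$$I = \frac{4723920}{823543}.$$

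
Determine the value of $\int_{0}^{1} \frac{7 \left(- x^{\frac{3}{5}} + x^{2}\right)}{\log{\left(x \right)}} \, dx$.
$\log{\left(\frac{170859375}{2097152} \right)}$

Introduce a parameter $a$ in the exponent: let $I(a) = \int_{0}^{1} \frac{7 \left(x^{2} - x^{a}\right)}{\log{\left(x \right)}} \, dx$.

Since $\dfrac{\partial}{\partial a}\,x^{a} = x^{a} \ln x$, the $\ln x$ in the denominator cancels and
$$\frac{dI}{da} = \int_{0}^{1} -7 x^{a} \, dx = -7 \left[\frac{x^{a+1}}{a+1}\right]_0^1 = - \frac{7}{a + 1}.$$

Integrating with respect to $a$ gives $I(a) = \log{\left(\frac{2187}{\left(a + 1\right)^{7}} \right)} + C$.

At $a = 2$ the integrand is identically $0$, so $I(2) = 0$. The closed form gives $0$, hence $C = 0$.

Setting $a = \frac{3}{5}$:
$$I = \log{\left(\frac{170859375}{2097152} \right)}.$$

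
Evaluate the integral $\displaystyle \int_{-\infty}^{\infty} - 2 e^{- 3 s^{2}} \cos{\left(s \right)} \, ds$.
$- \frac{2 \sqrt{3} \sqrt{\pi}}{3 e^{\frac{1}{12}}}$

Let $b$ denote the cosine frequency and define $I(b) = \int_{-\infty}^{\infty} - 2 e^{- 3 s^{2}} \cos{\left(b s \right)} \, ds$.

Differentiating under the integral sign,
$$I'(b) = \int_{-\infty}^{\infty} 2 s e^{- 3 s^{2}} \sin{\left(b s \right)} \, ds.$$

Integrate $\int_{-\infty}^{\infty} s \sin(b s)\, e^{- 3 s^{2}}\, ds$ by parts with $u = \sin(b s)$ and $dv = s\, e^{- 3 s^{2}}\, ds$, giving $v = - \frac{e^{- 3 s^{2}}}{6}$. The boundary term vanishes and
$$\int_{-\infty}^{\infty} s \sin(b s)\, e^{- 3 s^{2}}\, ds = \frac{b}{6} \int_{-\infty}^{\infty} \cos(b s)\, e^{- 3 s^{2}}\, ds,$$
so $I'(b) = - \frac{b}{6}\, I(b)$.

This is a separable first-order ODE; solving with the initial condition $I(0) = \int_{-\infty}^{\infty} - 2 e^{- 3 s^{2}}\,ds = - \frac{2 \sqrt{3} \sqrt{\pi}}{3}$ gives
$$I(b) = - \frac{2 \sqrt{3} \sqrt{\pi} e^{- \frac{b^{2}}{12}}}{3}.$$

Setting $b = 1$:
$$I = - \frac{2 \sqrt{3} \sqrt{\pi}}{3 e^{\frac{1}{12}}}.$$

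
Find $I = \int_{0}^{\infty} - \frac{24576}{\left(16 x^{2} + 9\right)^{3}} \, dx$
$- \frac{128 \pi}{27}$

Begin with the known result
$$J(a) = \int_{0}^{\infty} - \frac{6}{a^{2} + x^{2}} \, dx = - \frac{3 \pi}{a}.$$

Differentiating under the integral sign with respect to $a$,
$$\frac{dJ}{da} = \int_{0}^{\infty} \frac{12 a}{\left(a^{2} + x^{2}\right)^{2}} \, dx = \frac{3 \pi}{a^{2}},$$
so $\int_{0}^{\infty} - \frac{6}{\left(a^{2} + x^{2}\right)^{2}} \, dx = - \frac{3 \pi}{2 a^{3}}$.

Repeating — each differentiation of $1/(x^2+a^2)^j$ produces $-2ja/(x^2+a^2)^{j+1}$ — and dividing through by $-2ja$ at each step yields, after $2$ differentiations in total,
$$\int_{0}^{\infty} - \frac{6}{\left(a^{2} + x^{2}\right)^{3}} \, dx = - \frac{9 \pi}{8 a^{5}}.$$

Setting $a = \frac{3}{4}$:
$$I = - \frac{128 \pi}{27}.$$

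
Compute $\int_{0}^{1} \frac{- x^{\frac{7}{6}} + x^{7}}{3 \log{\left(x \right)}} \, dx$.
$- \frac{\log{\left(13 \right)}}{3} + \frac{\log{\left(6 \right)}}{3} + \log{\left(2 \right)}$

Consider the one-parameter family: let $I(a) = \int_{0}^{1} \frac{x^{7} - x^{a}}{3 \log{\left(x \right)}} \, dx$.

Since $\dfrac{\partial}{\partial a}\,x^{a} = x^{a} \ln x$, the $\ln x$ in the denominator cancels and
$$\frac{dI}{da} = \int_{0}^{1} - \frac{1}{3} x^{a} \, dx = - \frac{1}{3} \left[\frac{x^{a+1}}{a+1}\right]_0^1 = - \frac{1}{3 a + 3}.$$

Integrating with respect to $a$ gives $I(a) = - \frac{\log{\left(a + 1 \right)}}{3} + \log{\left(2 \right)} + C$.

At $a = 7$ the integrand is identically $0$, so $I(7) = 0$. The closed form gives $0$, hence $C = 0$.

Setting $a = \frac{7}{6}$:
$$I = - \frac{\log{\left(13 \right)}}{3} + \frac{\log{\left(6 \right)}}{3} + \log{\left(2 \right)}.$$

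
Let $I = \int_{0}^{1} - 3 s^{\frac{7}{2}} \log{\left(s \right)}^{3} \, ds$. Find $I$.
$\frac{32}{729}$

Begin with the known integral
$$J(a) = \int_{0}^{1} - 3 s^{a} \, ds = - \frac{3}{a + 1}.$$

Differentiating under the integral sign brings down a factor of $\ln s$:
$$\frac{dJ}{da} = \int_{0}^{1} - 3 s^{a} \log{\left(s \right)} \, ds = \frac{3}{\left(a + 1\right)^{2}}.$$

Repeating $3$ times in total — each differentiation brings down another $\ln s$ — gives
$$\frac{d^{3}J}{da^{3}} = \int_{0}^{1} - 3 s^{a} \log{\left(s \right)}^{3} \, ds = \frac{18}{\left(a + 1\right)^{4}},$$
and the integrand here is exactly the target integrand, so $I = \frac{18}{\left(a + 1\right)^{4}}$.

Setting $a = \frac{7}{2}$:
$$I = \frac{32}{729}.$$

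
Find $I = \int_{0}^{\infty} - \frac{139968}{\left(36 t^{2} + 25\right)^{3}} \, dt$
$- \frac{4374 \pi}{3125}$

Start from the standard arctangent integral
$$J(a) = \int_{0}^{\infty} - \frac{3}{a^{2} + t^{2}} \, dt = - \frac{3 \pi}{2 a}.$$

Differentiating under the integral sign with respect to $a$,
$$\frac{dJ}{da} = \int_{0}^{\infty} \frac{6 a}{\left(a^{2} + t^{2}\right)^{2}} \, dt = \frac{3 \pi}{2 a^{2}},$$
so $\int_{0}^{\infty} - \frac{3}{\left(a^{2} + t^{2}\right)^{2}} \, dt = - \frac{3 \pi}{4 a^{3}}$.

Repeating — each differentiation of $1/(t^2+a^2)^j$ produces $-2ja/(t^2+a^2)^{j+1}$ — and dividing through by $-2ja$ at each step yields, after $2$ differentiations in total,
$$\int_{0}^{\infty} - \frac{3}{\left(a^{2} + t^{2}\right)^{3}} \, dt = - \frac{9 \pi}{16 a^{5}}.$$

Setting $a = \frac{5}{6}$:
$$I = - \frac{4374 \pi}{3125}.$$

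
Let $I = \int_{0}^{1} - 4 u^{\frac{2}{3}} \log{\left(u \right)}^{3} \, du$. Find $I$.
$\frac{1944}{625}$

Start from the elementary integral
$$J(a) = \int_{0}^{1} - 4 u^{a} \, du = - \frac{4}{a + 1}.$$

Differentiating under the integral sign brings down a factor of $\ln u$:
$$\frac{dJ}{da} = \int_{0}^{1} - 4 u^{a} \log{\left(u \right)} \, du = \frac{4}{\left(a + 1\right)^{2}}.$$

Repeating $3$ times in total — each differentiation brings down another $\ln u$ — gives
$$\frac{d^{3}J}{da^{3}} = \int_{0}^{1} - 4 u^{a} \log{\left(u \right)}^{3} \, du = \frac{24}{\left(a + 1\right)^{4}},$$
and the integrand here is exactly the target integrand, so $I = \frac{24}{\left(a + 1\right)^{4}}$.

Setting $a = \frac{2}{3}$:
$$I = \frac{1944}{625}.$$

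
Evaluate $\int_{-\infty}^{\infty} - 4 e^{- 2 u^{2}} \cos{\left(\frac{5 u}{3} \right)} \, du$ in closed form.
$- \frac{2 \sqrt{2} \sqrt{\pi}}{e^{\frac{25}{72}}}$

Define $I(b) = \int_{-\infty}^{\infty} - 4 e^{- 2 u^{2}} \cos{\left(b u \right)} \, du$.

Differentiating under the integral sign,
$$I'(b) = \int_{-\infty}^{\infty} 4 u e^{- 2 u^{2}} \sin{\left(b u \right)} \, du.$$

Integrate $\int_{-\infty}^{\infty} u \sin(b u)\, e^{- 2 u^{2}}\, du$ by parts with $w = \sin(b u)$ and $dv = u\, e^{- 2 u^{2}}\, du$, giving $v = - \frac{e^{- 2 u^{2}}}{4}$. The boundary term vanishes and
$$\int_{-\infty}^{\infty} u \sin(b u)\, e^{- 2 u^{2}}\, du = \frac{b}{4} \int_{-\infty}^{\infty} \cos(b u)\, e^{- 2 u^{2}}\, du,$$
so $I'(b) = - \frac{b}{4}\, I(b)$.

This is a separable first-order ODE; solving with the initial condition $I(0) = \int_{-\infty}^{\infty} - 4 e^{- 2 u^{2}}\,du = - 2 \sqrt{2} \sqrt{\pi}$ gives
$$I(b) = - 2 \sqrt{2} \sqrt{\pi} e^{- \frac{b^{2}}{8}}.$$

Setting $b = \frac{5}{3}$:
$$I = - \frac{2 \sqrt{2} \sqrt{\pi}}{e^{\frac{25}{72}}}.$$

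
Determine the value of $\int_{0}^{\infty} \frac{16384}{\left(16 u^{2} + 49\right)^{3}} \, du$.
$\frac{768 \pi}{16807}$

Start from the standard arctangent integral
$$J(a) = \int_{0}^{\infty} \frac{4}{a^{2} + u^{2}} \, du = \frac{2 \pi}{a}.$$

Differentiating under the integral sign with respect to $a$,
$$\frac{dJ}{da} = \int_{0}^{\infty} - \frac{8 a}{\left(a^{2} + u^{2}\right)^{2}} \, du = - \frac{2 \pi}{a^{2}},$$
so $\int_{0}^{\infty} \frac{4}{\left(a^{2} + u^{2}\right)^{2}} \, du = \frac{\pi}{a^{3}}$.

Repeating — each differentiation of $1/(u^2+a^2)^j$ produces $-2ja/(u^2+a^2)^{j+1}$ — and dividing through by $-2ja$ at each step yields, after $2$ differentiations in total,
$$\int_{0}^{\infty} \frac{4}{\left(a^{2} + u^{2}\right)^{3}} \, du = \frac{3 \pi}{4 a^{5}}.$$

Setting $a = \frac{7}{4}$:
$$I = \frac{768 \pi}{16807}.$$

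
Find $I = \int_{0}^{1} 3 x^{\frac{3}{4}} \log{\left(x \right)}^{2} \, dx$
$\frac{384}{343}$

Consider the simpler parametrised integral
$$J(a) = \int_{0}^{1} 3 x^{a} \, dx = \frac{3}{a + 1}.$$

Differentiating under the integral sign brings down a factor of $\ln x$:
$$\frac{dJ}{da} = \int_{0}^{1} 3 x^{a} \log{\left(x \right)} \, dx = - \frac{3}{\left(a + 1\right)^{2}}.$$

Repeating twice in total — each differentiation brings down another $\ln x$ — gives
$$\frac{d^{2}J}{da^{2}} = \int_{0}^{1} 3 x^{a} \log{\left(x \right)}^{2} \, dx = \frac{6}{\left(a + 1\right)^{3}},$$
and the integrand here is exactly the target integrand, so $I = \frac{6}{\left(a + 1\right)^{3}}$.

Setting $a = \frac{3}{4}$:
$$I = \frac{384}{343}.$$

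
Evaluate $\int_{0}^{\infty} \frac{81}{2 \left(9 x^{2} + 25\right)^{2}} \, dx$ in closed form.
$\frac{27 \pi}{1000}$

Start from the standard arctangent integral
$$J(a) = \int_{0}^{\infty} \frac{1}{2 \left(a^{2} + x^{2}\right)} \, dx = \frac{\pi}{4 a}.$$

Differentiating under the integral sign with respect to $a$,
$$\frac{dJ}{da} = \int_{0}^{\infty} - \frac{a}{\left(a^{2} + x^{2}\right)^{2}} \, dx = - \frac{\pi}{4 a^{2}},$$
so $\int_{0}^{\infty} \frac{1}{2 \left(a^{2} + x^{2}\right)^{2}} \, dx = \frac{\pi}{8 a^{3}}$.

Setting $a = \frac{5}{3}$:
$$I = \frac{27 \pi}{1000}.$$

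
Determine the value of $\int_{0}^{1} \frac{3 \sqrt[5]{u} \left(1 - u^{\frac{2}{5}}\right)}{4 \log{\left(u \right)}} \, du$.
$- \frac{9 \log{\left(2 \right)}}{4} + \frac{3 \log{\left(6 \right)}}{4}$

Consider the one-parameter family: let $I(a) = \int_{0}^{1} \frac{3 \left(\sqrt[5]{u} - u^{a}\right)}{4 \log{\left(u \right)}} \, du$.

Since $\dfrac{\partial}{\partial a}\,u^{a} = u^{a} \ln u$, the $\ln u$ in the denominator cancels and
$$\frac{dI}{da} = \int_{0}^{1} - \frac{3}{4} u^{a} \, du = - \frac{3}{4} \left[\frac{u^{a+1}}{a+1}\right]_0^1 = - \frac{3}{4 a + 4}.$$

Integrating with respect to $a$ gives $I(a) = - \frac{3 \log{\left(a + 1 \right)}}{4} - \frac{3 \log{\left(5 \right)}}{4} + \frac{3 \log{\left(6 \right)}}{4} + C$.

At $a = \frac{1}{5}$ the integrand is identically $0$, so $I(\frac{1}{5}) = 0$. The closed form gives $0$, hence $C = 0$.

Setting $a = \frac{3}{5}$:
$$I = - \frac{9 \log{\left(2 \right)}}{4} + \frac{3 \log{\left(6 \right)}}{4}.$$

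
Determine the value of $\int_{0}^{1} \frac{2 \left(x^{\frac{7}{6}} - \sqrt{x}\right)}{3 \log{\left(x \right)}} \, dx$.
$\log{\left(\frac{39^{\frac{2}{3}}}{9} \right)}$

Introduce a parameter $a$ in the exponent: let $I(a) = \int_{0}^{1} \frac{2 \left(x^{\frac{7}{6}} - x^{a}\right)}{3 \log{\left(x \right)}} \, dx$.

Since $\dfrac{\partial}{\partial a}\,x^{a} = x^{a} \ln x$, the $\ln x$ in the denominator cancels and
$$\frac{dI}{da} = \int_{0}^{1} - \frac{2}{3} x^{a} \, dx = - \frac{2}{3} \left[\frac{x^{a+1}}{a+1}\right]_0^1 = - \frac{2}{3 a + 3}.$$

Integrating with respect to $a$ gives $I(a) = - \frac{2 \log{\left(a + 1 \right)}}{3} - \frac{2 \log{\left(6 \right)}}{3} + \frac{2 \log{\left(13 \right)}}{3} + C$.

At $a = \frac{7}{6}$ the integrand is identically $0$, so $I(\frac{7}{6}) = 0$. The closed form gives $0$, hence $C = 0$.

Setting $a = \frac{1}{2}$:
$$I = \log{\left(\frac{39^{\frac{2}{3}}}{9} \right)}.$$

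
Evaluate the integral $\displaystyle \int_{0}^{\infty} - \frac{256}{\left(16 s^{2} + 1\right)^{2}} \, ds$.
$- 16 \pi$

Begin with the known result
$$J(a) = \int_{0}^{\infty} - \frac{1}{a^{2} + s^{2}} \, ds = - \frac{\pi}{2 a}.$$

Differentiating under the integral sign with respect to $a$,
$$\frac{dJ}{da} = \int_{0}^{\infty} \frac{2 a}{\left(a^{2} + s^{2}\right)^{2}} \, ds = \frac{\pi}{2 a^{2}},$$
so $\int_{0}^{\infty} - \frac{1}{\left(a^{2} + s^{2}\right)^{2}} \, ds = - \frac{\pi}{4 a^{3}}$.

Setting $a = \frac{1}{4}$:
$$I = - 16 \pi.$$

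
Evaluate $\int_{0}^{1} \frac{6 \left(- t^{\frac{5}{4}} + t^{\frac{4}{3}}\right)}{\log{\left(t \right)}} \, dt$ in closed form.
$- \log{\left(\frac{387420489}{481890304} \right)}$

Introduce a parameter $a$ in the exponent: let $I(a) = \int_{0}^{1} \frac{6 \left(t^{\frac{4}{3}} - t^{a}\right)}{\log{\left(t \right)}} \, dt$.

Since $\dfrac{\partial}{\partial a}\,t^{a} = t^{a} \ln t$, the $\ln t$ in the denominator cancels and
$$\frac{dI}{da} = \int_{0}^{1} -6 t^{a} \, dt = -6 \left[\frac{t^{a+1}}{a+1}\right]_0^1 = - \frac{6}{a + 1}.$$

Integrating with respect to $a$ gives $I(a) = - \log{\left(\frac{729 \left(a + 1\right)^{6}}{117649} \right)} + C$.

At $a = \frac{4}{3}$ the integrand is identically $0$, so $I(\frac{4}{3}) = 0$. The closed form gives $0$, hence $C = 0$.

Setting $a = \frac{5}{4}$:
$$I = - \log{\left(\frac{387420489}{481890304} \right)}.$$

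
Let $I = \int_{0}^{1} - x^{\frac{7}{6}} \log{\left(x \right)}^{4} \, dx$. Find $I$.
$- \frac{186624}{371293}$

Begin with the known integral
$$J(a) = \int_{0}^{1} - x^{a} \, dx = - \frac{1}{a + 1}.$$

Differentiating under the integral sign brings down a factor of $\ln x$:
$$\frac{dJ}{da} = \int_{0}^{1} - x^{a} \log{\left(x \right)} \, dx = \frac{1}{\left(a + 1\right)^{2}}.$$

Repeating $4$ times in total — each differentiation brings down another $\ln x$ — gives
$$\frac{d^{4}J}{da^{4}} = \int_{0}^{1} - x^{a} \log{\left(x \right)}^{4} \, dx = - \frac{24}{\left(a + 1\right)^{5}},$$
and the integrand here is exactly the target integrand, so $I = - \frac{24}{\left(a + 1\right)^{5}}$.

Setting $a = \frac{7}{6}$:
$$I = - \frac{186624}{371293}.$$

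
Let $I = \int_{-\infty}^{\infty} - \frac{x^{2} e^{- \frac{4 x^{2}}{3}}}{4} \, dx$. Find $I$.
$- \frac{3 \sqrt{3} \sqrt{\pi}}{64}$

Begin with the known integral
$$J(a) = \int_{-\infty}^{\infty} - \frac{e^{- a x^{2}}}{4} \, dx = - \frac{\sqrt{\pi}}{4 \sqrt{a}}.$$

Differentiating under the integral sign brings down a factor of $(-x^2)$:
$$\frac{dJ}{da} = \int_{-\infty}^{\infty} \frac{x^{2} e^{- a x^{2}}}{4} \, dx = \frac{\sqrt{\pi}}{8 a^{\frac{3}{2}}}.$$

The integral on the left is $-I$, so $I = - \frac{\sqrt{\pi}}{8 a^{\frac{3}{2}}}$.

Setting $a = \frac{4}{3}$:
$$I = - \frac{3 \sqrt{3} \sqrt{\pi}}{64}.$$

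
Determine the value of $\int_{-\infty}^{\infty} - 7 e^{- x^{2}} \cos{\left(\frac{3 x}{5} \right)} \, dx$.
$- \frac{7 \sqrt{\pi}}{e^{\frac{9}{100}}}$

Treat the cosine frequency as a parameter and define $I(b) = \int_{-\infty}^{\infty} - 7 e^{- x^{2}} \cos{\left(b x \right)} \, dx$.

Differentiating under the integral sign,
$$I'(b) = \int_{-\infty}^{\infty} 7 x e^{- x^{2}} \sin{\left(b x \right)} \, dx.$$

Integrate $\int_{-\infty}^{\infty} x \sin(b x)\, e^{- x^{2}}\, dx$ by parts with $u = \sin(b x)$ and $dv = x\, e^{- x^{2}}\, dx$, giving $v = - \frac{e^{- x^{2}}}{2}$. The boundary term vanishes and
$$\int_{-\infty}^{\infty} x \sin(b x)\, e^{- x^{2}}\, dx = \frac{b}{2} \int_{-\infty}^{\infty} \cos(b x)\, e^{- x^{2}}\, dx,$$
so $I'(b) = - \frac{b}{2}\, I(b)$.

This is a separable first-order ODE; solving with the initial condition $I(0) = \int_{-\infty}^{\infty} - 7 e^{- x^{2}}\,dx = - 7 \sqrt{\pi}$ gives
$$I(b) = - 7 \sqrt{\pi} e^{- \frac{b^{2}}{4}}.$$

Setting $b = \frac{3}{5}$:
$$I = - \frac{7 \sqrt{\pi}}{e^{\frac{9}{100}}}.$$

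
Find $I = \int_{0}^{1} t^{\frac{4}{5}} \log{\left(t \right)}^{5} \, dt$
$- \frac{625000}{177147}$

Start from the elementary integral
$$J(a) = \int_{0}^{1} t^{a} \, dt = \frac{1}{a + 1}.$$

Differentiating under the integral sign brings down a factor of $\ln t$:
$$\frac{dJ}{da} = \int_{0}^{1} t^{a} \log{\left(t \right)} \, dt = - \frac{1}{\left(a + 1\right)^{2}}.$$

Repeating $5$ times in total — each differentiation brings down another $\ln t$ — gives
$$\frac{d^{5}J}{da^{5}} = \int_{0}^{1} t^{a} \log{\left(t \right)}^{5} \, dt = - \frac{120}{\left(a + 1\right)^{6}},$$
and the integrand here is exactly the target integrand, so $I = - \frac{120}{\left(a + 1\right)^{6}}$.

Setting $a = \frac{4}{5}$:
$$I = - \frac{625000}{177147}.$$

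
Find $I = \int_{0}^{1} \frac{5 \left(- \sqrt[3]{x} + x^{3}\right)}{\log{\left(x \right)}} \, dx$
$\log{\left(243 \right)}$

Consider the one-parameter family: let $I(a) = \int_{0}^{1} \frac{5 \left(- \sqrt[3]{x} + x^{a}\right)}{\log{\left(x \right)}} \, dx$.

Since $\dfrac{\partial}{\partial a}\,x^{a} = x^{a} \ln x$, the $\ln x$ in the denominator cancels and
$$\frac{dI}{da} = \int_{0}^{1} 5 x^{a} \, dx = 5 \left[\frac{x^{a+1}}{a+1}\right]_0^1 = \frac{5}{a + 1}.$$

Integrating with respect to $a$ gives $I(a) = \log{\left(\frac{243 \left(a + 1\right)^{5}}{1024} \right)} + C$.

At $a = \frac{1}{3}$ the integrand is identically $0$, so $I(\frac{1}{3}) = 0$. The closed form gives $0$, hence $C = 0$.

Setting $a = 3$:
$$I = \log{\left(243 \right)}.$$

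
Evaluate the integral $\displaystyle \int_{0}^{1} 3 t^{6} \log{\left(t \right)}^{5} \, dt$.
$- \frac{360}{117649}$

Start from the elementary integral
$$J(a) = \int_{0}^{1} 3 t^{a} \, dt = \frac{3}{a + 1}.$$

Differentiating under the integral sign brings down a factor of $\ln t$:
$$\frac{dJ}{da} = \int_{0}^{1} 3 t^{a} \log{\left(t \right)} \, dt = - \frac{3}{\left(a + 1\right)^{2}}.$$

Repeating $5$ times in total — each differentiation brings down another $\ln t$ — gives
$$\frac{d^{5}J}{da^{5}} = \int_{0}^{1} 3 t^{a} \log{\left(t \right)}^{5} \, dt = - \frac{360}{\left(a + 1\right)^{6}},$$
and the integrand here is exactly the target integrand, so $I = - \frac{360}{\left(a + 1\right)^{6}}$.

Setting $a = 6$:
$$I = - \frac{360}{117649}.$$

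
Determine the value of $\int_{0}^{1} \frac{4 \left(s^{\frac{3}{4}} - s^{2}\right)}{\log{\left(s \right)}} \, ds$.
$- \log{\left(\frac{20736}{2401} \right)}$

Replace the exponent $2$ by a parameter $a$: let $I(a) = \int_{0}^{1} \frac{4 \left(s^{\frac{3}{4}} - s^{a}\right)}{\log{\left(s \right)}} \, ds$.

Since $\dfrac{\partial}{\partial a}\,s^{a} = s^{a} \ln s$, the $\ln s$ in the denominator cancels and
$$\frac{dI}{da} = \int_{0}^{1} -4 s^{a} \, ds = -4 \left[\frac{s^{a+1}}{a+1}\right]_0^1 = - \frac{4}{a + 1}.$$

Integrating with respect to $a$ gives $I(a) = - \log{\left(\frac{256 \left(a + 1\right)^{4}}{2401} \right)} + C$.

At $a = \frac{3}{4}$ the integrand is identically $0$, so $I(\frac{3}{4}) = 0$. The closed form gives $0$, hence $C = 0$.

Setting $a = 2$:
$$I = - \log{\left(\frac{20736}{2401} \right)}.$$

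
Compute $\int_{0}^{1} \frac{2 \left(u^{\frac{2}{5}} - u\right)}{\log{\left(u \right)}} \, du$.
$- \log{\left(\frac{100}{49} \right)}$

Consider the one-parameter family: let $I(a) = \int_{0}^{1} \frac{2 \left(u^{\frac{2}{5}} - u^{a}\right)}{\log{\left(u \right)}} \, du$.

Since $\dfrac{\partial}{\partial a}\,u^{a} = u^{a} \ln u$, the $\ln u$ in the denominator cancels and
$$\frac{dI}{da} = \int_{0}^{1} -2 u^{a} \, du = -2 \left[\frac{u^{a+1}}{a+1}\right]_0^1 = - \frac{2}{a + 1}.$$

Integrating with respect to $a$ gives $I(a) = - \log{\left(\frac{25 \left(a + 1\right)^{2}}{49} \right)} + C$.

At $a = \frac{2}{5}$ the integrand is identically $0$, so $I(\frac{2}{5}) = 0$. The closed form gives $0$, hence $C = 0$.

Setting $a = 1$:
$$I = - \log{\left(\frac{100}{49} \right)}.$$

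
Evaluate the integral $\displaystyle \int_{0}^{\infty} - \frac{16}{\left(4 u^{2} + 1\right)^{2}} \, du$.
$- 2 \pi$

Start from the standard arctangent integral
$$J(a) = \int_{0}^{\infty} - \frac{1}{a^{2} + u^{2}} \, du = - \frac{\pi}{2 a}.$$

Differentiating under the integral sign with respect to $a$,
$$\frac{dJ}{da} = \int_{0}^{\infty} \frac{2 a}{\left(a^{2} + u^{2}\right)^{2}} \, du = \frac{\pi}{2 a^{2}},$$
so $\int_{0}^{\infty} - \frac{1}{\left(a^{2} + u^{2}\right)^{2}} \, du = - \frac{\pi}{4 a^{3}}$.

Setting $a = \frac{1}{2}$:
$$I = - 2 \pi.$$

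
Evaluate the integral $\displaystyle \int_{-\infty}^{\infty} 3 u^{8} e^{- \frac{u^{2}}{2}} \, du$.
$315 \sqrt{2} \sqrt{\pi}$

Start from the elementary integral
$$J(a) = \int_{-\infty}^{\infty} 3 e^{- a u^{2}} \, du = \frac{3 \sqrt{\pi}}{\sqrt{a}}.$$

Differentiating under the integral sign brings down a factor of $(-u^2)$:
$$\frac{dJ}{da} = \int_{-\infty}^{\infty} - 3 u^{2} e^{- a u^{2}} \, du = - \frac{3 \sqrt{\pi}}{2 a^{\frac{3}{2}}}.$$

Repeating $4$ times in total — each differentiation brings down another $(-u^2)$ — gives
$$\frac{d^{4}J}{da^{4}} = \int_{-\infty}^{\infty} 3 u^{8} e^{- a u^{2}} \, du = \frac{315 \sqrt{\pi}}{16 a^{\frac{9}{2}}},$$
and the integrand here is exactly the target integrand, so $I = \frac{315 \sqrt{\pi}}{16 a^{\frac{9}{2}}}$.

Setting $a = \frac{1}{2}$:
$$I = 315 \sqrt{2} \sqrt{\pi}.$$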